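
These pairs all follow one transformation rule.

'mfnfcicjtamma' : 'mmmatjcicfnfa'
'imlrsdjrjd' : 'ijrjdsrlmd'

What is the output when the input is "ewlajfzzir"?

Each output is the input with this applied: reverse the string, then swap the first and last characters.
For "ewlajfzzir" the result is "eizzfjalwr".

eizzfjalwr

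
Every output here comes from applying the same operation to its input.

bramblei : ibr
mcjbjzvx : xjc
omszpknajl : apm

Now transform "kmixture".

Each output is the input with this applied: keep one character in every 3, starting at position 2 (positions 2nd, 5th, 8th, ...), then reverse the string.
"kmixture" → "mte" → "etm".
(Check on "mcjbjzvx": → "cjx" → "xjc" ✓)

etm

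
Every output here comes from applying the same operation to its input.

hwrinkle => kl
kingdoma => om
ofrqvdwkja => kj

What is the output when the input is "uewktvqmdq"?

What's happening: move the last 3 characters to the front (rotate right by 3), then keep only the first 2 characters.
"uewktvqmdq" → "mdquewktvq" → "md".

md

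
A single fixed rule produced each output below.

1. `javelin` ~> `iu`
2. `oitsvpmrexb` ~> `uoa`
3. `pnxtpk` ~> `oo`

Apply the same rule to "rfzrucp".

eo

Each output is the input with this applied: shift every letter 1 place backward in the alphabet (wrapping around), then keep only the vowels.
For "rfzrucp", step one produces "qeyqtbo"; step two turns that into "eo".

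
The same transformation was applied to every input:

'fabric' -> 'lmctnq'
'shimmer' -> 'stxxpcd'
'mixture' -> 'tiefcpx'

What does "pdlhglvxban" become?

owsrwgimlya

In each case the input is transformed by: move the first character to the end, then shift every letter 11 places forward in the alphabet (wrapping around).
So "pdlhglvxban" becomes "owsrwgimlya".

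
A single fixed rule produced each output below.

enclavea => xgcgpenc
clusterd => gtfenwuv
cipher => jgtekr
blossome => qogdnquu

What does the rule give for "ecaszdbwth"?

yvjgecubfd

Rule — shift every letter 2 places forward in the alphabet (wrapping around), then move the last 3 characters to the front (rotate right by 3).
"ecaszdbwth" → "gecubfdyvj" → "yvjgecubfd".
(Check on "enclavea": → "gpencxgc" → "xgcgpenc" ✓)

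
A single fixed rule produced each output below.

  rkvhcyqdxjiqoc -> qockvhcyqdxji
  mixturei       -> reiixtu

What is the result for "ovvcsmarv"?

Looking at the pairs, the operation is to delete the first character, then move the last 3 characters to the front (rotate right by 3).
Applying both steps to "ovvcsmarv": "vvcsmarv", then "arvvvcsm".
(Check on "rkvhcyqdxjiqoc": → "kvhcyqdxjiqoc" → "qockvhcyqdxji" ✓)

arvvvcsm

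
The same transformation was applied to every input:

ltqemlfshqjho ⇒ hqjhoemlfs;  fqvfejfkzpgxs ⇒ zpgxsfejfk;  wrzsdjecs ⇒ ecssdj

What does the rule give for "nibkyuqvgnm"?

vgnmkyuq

The rule is to delete the first 3 characters, then swap the front and back halves of the string.
On "nibkyuqvgnm": the first step gives "kyuqvgnm", and the second then gives "vgnmkyuq".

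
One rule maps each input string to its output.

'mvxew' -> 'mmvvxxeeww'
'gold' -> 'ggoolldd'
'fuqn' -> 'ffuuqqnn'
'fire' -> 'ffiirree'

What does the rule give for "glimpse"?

The pattern: double every character.
"glimpse" → "gglliimmppssee".

gglliimmppssee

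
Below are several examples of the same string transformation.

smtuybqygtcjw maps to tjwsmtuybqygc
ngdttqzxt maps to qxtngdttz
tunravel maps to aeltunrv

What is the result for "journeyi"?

nyijoure

The pattern: move the last 3 characters to the front (rotate right by 3), then swap the first and last characters.
Working it through for "journeyi": intermediate "eyijourn", final "nyijoure".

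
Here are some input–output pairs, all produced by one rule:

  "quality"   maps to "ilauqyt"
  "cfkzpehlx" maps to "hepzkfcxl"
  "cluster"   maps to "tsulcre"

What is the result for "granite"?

inarget

The rule is to move the last 2 characters to the front (rotate right by 2), then reverse the string.
"granite" → "tegrani" → "inarget".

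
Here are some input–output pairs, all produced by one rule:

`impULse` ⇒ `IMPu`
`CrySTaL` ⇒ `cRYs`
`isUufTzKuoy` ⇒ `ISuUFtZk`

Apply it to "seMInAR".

The rule is to delete the last 3 characters, then flip the case of every letter.
For "seMInAR", step one produces "seMI"; step two turns that into "SEmi".
(Check on "CrySTaL": → "CryS" → "cRYs" ✓)

SEmi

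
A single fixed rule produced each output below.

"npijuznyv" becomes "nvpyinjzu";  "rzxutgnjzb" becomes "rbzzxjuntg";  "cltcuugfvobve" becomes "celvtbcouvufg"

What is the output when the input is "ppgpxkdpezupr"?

The transformation: take characters alternately from the front and the back (1st, last, 2nd, 2nd-last, ...).
For "ppgpxkdpezupr" the result is "prppgupzxekpd".

prppgupzxekpd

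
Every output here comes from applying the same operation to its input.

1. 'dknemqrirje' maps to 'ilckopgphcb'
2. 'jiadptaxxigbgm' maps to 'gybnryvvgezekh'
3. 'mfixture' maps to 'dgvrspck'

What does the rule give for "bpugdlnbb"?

Rule — move the first character to the end, then shift every letter 2 places backward in the alphabet (wrapping around).
"bpugdlnbb" → "pugdlnbbb" → "nsebjlzzz".

nsebjlzzz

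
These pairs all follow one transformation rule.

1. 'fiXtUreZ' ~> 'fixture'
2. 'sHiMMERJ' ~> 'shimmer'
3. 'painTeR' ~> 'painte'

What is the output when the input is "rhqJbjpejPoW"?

rhqjbjpejpo

Looking at the pairs, the operation is to delete the last character, then convert every letter to lowercase.
Starting from "rhqJbjpejPoW": after the first operation, "rhqJbjpejPo"; after the second, "rhqjbjpejpo".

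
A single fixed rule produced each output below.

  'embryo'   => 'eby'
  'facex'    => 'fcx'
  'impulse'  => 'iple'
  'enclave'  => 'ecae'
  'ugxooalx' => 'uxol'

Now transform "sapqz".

spz

The rule is to keep every other character starting from the first (positions 1st, 3rd, 5th, ...).
Doing the same to "sapqz": "spz".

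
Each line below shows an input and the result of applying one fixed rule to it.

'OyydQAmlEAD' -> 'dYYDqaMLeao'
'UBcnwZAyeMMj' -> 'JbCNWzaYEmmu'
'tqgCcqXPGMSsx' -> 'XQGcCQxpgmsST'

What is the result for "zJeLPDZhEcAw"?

The transformation: flip the case of every letter, then swap the first and last characters.
For "zJeLPDZhEcAw", step one produces "ZjElpdzHeCaW"; step two turns that into "WjElpdzHeCaZ".
(Check on "tqgCcqXPGMSsx": → "TQGcCQxpgmsSX" → "XQGcCQxpgmsST" ✓)

WjElpdzHeCaZ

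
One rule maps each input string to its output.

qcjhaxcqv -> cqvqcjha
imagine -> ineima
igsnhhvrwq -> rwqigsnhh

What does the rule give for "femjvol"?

What's happening: move the last 3 characters to the front (rotate right by 3), then delete the last character.
"femjvol" → "volfemj" → "volfem".
(Check on "igsnhhvrwq": → "rwqigsnhhv" → "rwqigsnhh" ✓)

volfem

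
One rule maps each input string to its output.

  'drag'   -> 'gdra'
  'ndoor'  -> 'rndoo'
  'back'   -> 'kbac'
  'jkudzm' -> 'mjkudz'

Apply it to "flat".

tfla

In each case the input is transformed by: move the last character to the front.
For "flat" the result is "tfla".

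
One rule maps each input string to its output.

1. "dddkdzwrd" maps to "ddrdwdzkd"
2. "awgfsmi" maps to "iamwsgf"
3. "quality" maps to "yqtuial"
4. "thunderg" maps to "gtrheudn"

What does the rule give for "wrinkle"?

ewlrkin

In each case the input is transformed by: reverse the string, then take characters alternately from the front and the back (1st, last, 2nd, 2nd-last, ...).
Starting from "wrinkle": after the first operation, "elknirw"; after the second, "ewlrkin".
(Check on "dddkdzwrd": → "drwzdkddd" → "ddrdwdzkd" ✓)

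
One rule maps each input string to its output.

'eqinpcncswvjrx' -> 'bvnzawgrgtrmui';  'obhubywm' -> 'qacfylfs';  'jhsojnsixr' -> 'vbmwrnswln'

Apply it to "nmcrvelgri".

Looking at the pairs, the operation is to shift every letter 4 places forward in the alphabet (wrapping around), then reverse the string.
On "nmcrvelgri": the first step gives "rqgvzipkvm", and the second then gives "mvkpizvgqr".
(Check on "obhubywm": → "sflyfcaq" → "qacfylfs" ✓)

mvkpizvgqr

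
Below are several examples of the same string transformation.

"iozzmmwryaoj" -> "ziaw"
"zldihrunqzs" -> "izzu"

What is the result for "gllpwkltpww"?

The pattern: keep one character in every 3, starting at position 1 (positions 1st, 4th, 7th, ...), then swap each adjacent pair of characters (1↔2, 3↔4, ...).
On "gllpwkltpww" that produces "pgwl".

pgwl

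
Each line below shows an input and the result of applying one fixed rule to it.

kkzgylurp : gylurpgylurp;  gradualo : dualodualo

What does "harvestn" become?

vestnvestn

Looking at the pairs, the operation is to delete the first 3 characters, then write the whole string twice.
On "harvestn": the first step gives "vestn", and the second then gives "vestnvestn".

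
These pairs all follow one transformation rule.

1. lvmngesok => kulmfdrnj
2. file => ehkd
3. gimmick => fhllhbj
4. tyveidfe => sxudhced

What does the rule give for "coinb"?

The rule is to shift every letter 1 place backward in the alphabet (wrapping around).
On "coinb" that produces "bnhma".

bnhma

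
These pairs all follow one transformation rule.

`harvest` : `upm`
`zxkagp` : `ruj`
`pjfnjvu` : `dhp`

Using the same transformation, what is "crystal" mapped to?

In each case the input is transformed by: shift every letter 6 places backward in the alphabet (wrapping around), then keep every other character starting from the second (positions 2nd, 4th, 6th, ...).
Starting from "crystal": after the first operation, "wlsmnuf"; after the second, "lmu".

lmu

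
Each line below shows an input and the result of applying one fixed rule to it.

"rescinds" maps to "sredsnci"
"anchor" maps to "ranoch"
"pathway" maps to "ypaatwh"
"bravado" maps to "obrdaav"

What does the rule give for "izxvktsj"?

Rule — swap the first and last characters, then take characters alternately from the front and the back (1st, last, 2nd, 2nd-last, ...).
For "izxvktsj", step one produces "jzxvktsi"; step two turns that into "jizsxtvk".

jizsxtvk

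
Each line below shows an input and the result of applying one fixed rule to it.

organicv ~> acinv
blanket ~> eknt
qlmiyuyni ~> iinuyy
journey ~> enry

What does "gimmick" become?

What's happening: delete the first 3 characters, then sort the characters into alphabetical order.
On "gimmick": the first step gives "mick", and the second then gives "cikm".
(Check on "blanket": → "nket" → "eknt" ✓)

cikm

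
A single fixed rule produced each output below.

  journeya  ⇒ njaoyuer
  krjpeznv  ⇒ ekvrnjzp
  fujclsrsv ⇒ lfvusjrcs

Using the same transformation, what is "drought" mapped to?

The pattern: take characters alternately from the front and the back (1st, last, 2nd, 2nd-last, ...), then move the last character to the front.
Working it through for "drought": intermediate "dtrhogu", final "udtrhog".

udtrhog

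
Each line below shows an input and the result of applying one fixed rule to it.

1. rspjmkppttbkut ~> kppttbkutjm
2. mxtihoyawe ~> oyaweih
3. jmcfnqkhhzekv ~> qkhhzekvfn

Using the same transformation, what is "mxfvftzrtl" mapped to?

tzrtlvf

Each output is the input with this applied: delete the first 3 characters, then move the first 2 characters to the end (rotate left by 2).
On "mxfvftzrtl": the first step gives "vftzrtl", and the second then gives "tzrtlvf".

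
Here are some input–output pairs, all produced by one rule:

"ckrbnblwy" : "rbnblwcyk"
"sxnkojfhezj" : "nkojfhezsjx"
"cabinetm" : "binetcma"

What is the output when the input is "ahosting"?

What's happening: swap the first and last characters, then move the first 2 characters to the end (rotate left by 2).
Working it through for "ahosting": intermediate "ghostina", final "ostinagh".

ostinagh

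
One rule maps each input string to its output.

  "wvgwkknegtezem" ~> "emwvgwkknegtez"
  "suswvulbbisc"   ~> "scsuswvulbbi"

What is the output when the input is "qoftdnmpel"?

elqoftdnmp

Rule — move the last 2 characters to the front (rotate right by 2).
For "qoftdnmpel" the result is "elqoftdnmp".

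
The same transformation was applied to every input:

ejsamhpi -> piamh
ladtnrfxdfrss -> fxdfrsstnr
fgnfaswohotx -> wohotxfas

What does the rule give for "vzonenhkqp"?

hkqpnen

The transformation: delete the first 3 characters, then move the first 3 characters to the end (rotate left by 3).
For "vzonenhkqp", step one produces "nenhkqp"; step two turns that into "hkqpnen".
(Check on "ejsamhpi": → "amhpi" → "piamh" ✓)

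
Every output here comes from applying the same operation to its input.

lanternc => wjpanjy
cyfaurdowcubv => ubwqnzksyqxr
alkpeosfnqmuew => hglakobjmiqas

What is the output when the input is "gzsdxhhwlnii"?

In each case the input is transformed by: shift every letter 4 places backward in the alphabet (wrapping around), then delete the first character.
For "gzsdxhhwlnii", step one produces "cvoztddshjee"; step two turns that into "voztddshjee".

voztddshjee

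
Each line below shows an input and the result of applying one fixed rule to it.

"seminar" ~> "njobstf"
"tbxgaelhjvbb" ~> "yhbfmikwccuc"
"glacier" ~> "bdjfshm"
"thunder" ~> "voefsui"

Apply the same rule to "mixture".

yuvsfnj

The rule is to move the first 2 characters to the end (rotate left by 2), then shift every letter 1 place forward in the alphabet (wrapping around).
Applying both steps to "mixture": "xturemi", then "yuvsfnj".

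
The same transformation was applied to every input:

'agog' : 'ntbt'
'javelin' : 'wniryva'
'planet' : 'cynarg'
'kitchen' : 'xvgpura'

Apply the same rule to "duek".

Looking at the pairs, the operation is to shift every letter 13 places forward in the alphabet (wrapping around) — i.e. ROT13.
Doing the same to "duek": "qhrx".

qhrx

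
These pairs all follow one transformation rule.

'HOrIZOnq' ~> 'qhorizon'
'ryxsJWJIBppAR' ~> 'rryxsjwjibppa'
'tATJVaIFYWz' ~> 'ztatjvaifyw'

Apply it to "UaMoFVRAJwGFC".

cuamofvrajwgf

The pattern: move the last character to the front, then convert every letter to lowercase.
"UaMoFVRAJwGFC" → "CUaMoFVRAJwGF" → "cuamofvrajwgf".
(Check on "HOrIZOnq": → "qHOrIZOn" → "qhorizon" ✓)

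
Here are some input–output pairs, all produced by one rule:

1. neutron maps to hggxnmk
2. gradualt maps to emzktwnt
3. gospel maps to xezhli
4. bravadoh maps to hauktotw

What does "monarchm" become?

Each output is the input with this applied: shift every letter 7 places backward in the alphabet (wrapping around), then move the last 2 characters to the front (rotate right by 2).
"monarchm" → "fhgtkvaf" → "affhgtkv".

affhgtkv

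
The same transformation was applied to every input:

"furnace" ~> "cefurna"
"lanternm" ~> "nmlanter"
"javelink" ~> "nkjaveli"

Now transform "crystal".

alcryst

What's happening: move the last 2 characters to the front (rotate right by 2).
Doing the same to "crystal": "alcryst".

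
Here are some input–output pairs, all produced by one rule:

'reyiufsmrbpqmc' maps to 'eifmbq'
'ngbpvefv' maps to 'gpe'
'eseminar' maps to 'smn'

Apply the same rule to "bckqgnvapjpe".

Rule — delete the last character, then keep every other character starting from the second (positions 2nd, 4th, 6th, ...).
On "bckqgnvapjpe": the first step gives "bckqgnvapjp", and the second then gives "cqnaj".

cqnaj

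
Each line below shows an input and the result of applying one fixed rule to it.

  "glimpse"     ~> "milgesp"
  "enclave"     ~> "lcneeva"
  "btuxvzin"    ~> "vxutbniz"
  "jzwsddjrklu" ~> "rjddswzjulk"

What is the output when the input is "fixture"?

Each output is the input with this applied: reverse the string, then move the first 3 characters to the end (rotate left by 3).
For "fixture", step one produces "erutxif"; step two turns that into "txiferu".

txiferu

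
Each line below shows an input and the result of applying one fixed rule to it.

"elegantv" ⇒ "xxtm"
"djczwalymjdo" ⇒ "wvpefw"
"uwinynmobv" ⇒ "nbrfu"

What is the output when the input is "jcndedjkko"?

cgxcd

The pattern: shift every letter 7 places backward in the alphabet (wrapping around), then keep every other character starting from the first (positions 1st, 3rd, 5th, ...).
Starting from "jcndedjkko": after the first operation, "cvgwxwcddh"; after the second, "cgxcd".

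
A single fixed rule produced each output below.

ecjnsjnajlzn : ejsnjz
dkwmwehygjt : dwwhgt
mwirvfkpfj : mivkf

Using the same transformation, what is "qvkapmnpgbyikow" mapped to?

qkpngykw

Each output is the input with this applied: keep every other character starting from the first (positions 1st, 3rd, 5th, ...).
On "qvkapmnpgbyikow" that produces "qkpngykw".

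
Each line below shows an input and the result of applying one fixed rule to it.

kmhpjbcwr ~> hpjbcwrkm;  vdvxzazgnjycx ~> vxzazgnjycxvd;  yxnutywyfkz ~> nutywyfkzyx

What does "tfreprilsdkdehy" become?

Rule — move the first 2 characters to the end (rotate left by 2).
For "tfreprilsdkdehy" the result is "reprilsdkdehytf".

reprilsdkdehytf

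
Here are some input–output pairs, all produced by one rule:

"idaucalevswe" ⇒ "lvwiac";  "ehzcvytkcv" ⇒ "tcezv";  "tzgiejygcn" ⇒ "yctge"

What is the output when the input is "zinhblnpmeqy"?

In each case the input is transformed by: keep every other character starting from the first (positions 1st, 3rd, 5th, ...), then move the first 3 characters to the end (rotate left by 3).
Doing the same to "zinhblnpmeqy": "nmqznb".

nmqznb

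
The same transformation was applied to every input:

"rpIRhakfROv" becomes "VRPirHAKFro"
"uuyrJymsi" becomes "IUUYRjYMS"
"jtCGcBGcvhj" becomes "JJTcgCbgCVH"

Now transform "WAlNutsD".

dwaLnUTS

Rule — move the last character to the front, then flip the case of every letter.
Working it through for "WAlNutsD": intermediate "DWAlNuts", final "dwaLnUTS".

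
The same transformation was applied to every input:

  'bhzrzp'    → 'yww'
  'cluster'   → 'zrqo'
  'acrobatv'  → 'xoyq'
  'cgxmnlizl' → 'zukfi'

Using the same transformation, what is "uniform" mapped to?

rflj

In each case the input is transformed by: shift every letter 3 places backward in the alphabet (wrapping around), then keep every other character starting from the first (positions 1st, 3rd, 5th, ...).
For "uniform", step one produces "rkfcloj"; step two turns that into "rflj".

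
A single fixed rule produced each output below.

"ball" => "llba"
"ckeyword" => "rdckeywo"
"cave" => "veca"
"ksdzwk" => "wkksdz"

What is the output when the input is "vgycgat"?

The transformation: move the last 2 characters to the front (rotate right by 2).
Applying that to "vgycgat" gives "atvgycg".

atvgycg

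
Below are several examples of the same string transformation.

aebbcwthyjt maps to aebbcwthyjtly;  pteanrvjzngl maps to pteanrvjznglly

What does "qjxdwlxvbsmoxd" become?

qjxdwlxvbsmoxdly

The pattern: append "ly".
For "qjxdwlxvbsmoxd" the result is "qjxdwlxvbsmoxdly".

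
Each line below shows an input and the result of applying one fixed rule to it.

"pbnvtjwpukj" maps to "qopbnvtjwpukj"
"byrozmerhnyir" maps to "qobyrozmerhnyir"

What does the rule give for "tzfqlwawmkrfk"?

qotzfqlwawmkrfk

The rule is to prepend "qo".
Applying that to "tzfqlwawmkrfk" gives "qotzfqlwawmkrfk".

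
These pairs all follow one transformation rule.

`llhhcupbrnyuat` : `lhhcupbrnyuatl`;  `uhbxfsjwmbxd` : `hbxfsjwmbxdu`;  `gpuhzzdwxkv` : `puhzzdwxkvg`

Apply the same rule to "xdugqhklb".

The rule is to move the first character to the end.
For "xdugqhklb" the result is "dugqhklbx".

dugqhklbx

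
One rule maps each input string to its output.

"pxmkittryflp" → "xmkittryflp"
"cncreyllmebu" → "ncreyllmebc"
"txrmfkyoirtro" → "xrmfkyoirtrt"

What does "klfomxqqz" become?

What's happening: delete the last character, then move the first character to the end.
For "klfomxqqz" the result is "lfomxqqk".
(Check on "txrmfkyoirtro": → "txrmfkyoirtr" → "xrmfkyoirtrt" ✓)

lfomxqqk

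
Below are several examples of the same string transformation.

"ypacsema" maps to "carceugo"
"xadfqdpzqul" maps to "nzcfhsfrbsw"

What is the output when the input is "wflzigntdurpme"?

gyhnbkipvfwtro

Rule — move the last character to the front, then shift every letter 2 places forward in the alphabet (wrapping around).
For "wflzigntdurpme", step one produces "ewflzigntdurpm"; step two turns that into "gyhnbkipvfwtro".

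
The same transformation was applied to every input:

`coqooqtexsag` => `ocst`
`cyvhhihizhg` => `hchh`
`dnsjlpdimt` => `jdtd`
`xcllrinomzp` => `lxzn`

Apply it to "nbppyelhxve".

pnvl

Rule — keep one character in every 3, starting at position 1 (positions 1st, 4th, 7th, ...), then swap each adjacent pair of characters (1↔2, 3↔4, ...).
On "nbppyelhxve" that produces "pnvl".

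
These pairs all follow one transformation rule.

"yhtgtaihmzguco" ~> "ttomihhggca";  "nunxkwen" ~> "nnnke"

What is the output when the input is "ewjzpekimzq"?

qpmkjiee

What's happening: sort the characters into reverse alphabetical order, then delete the first 3 characters.
On "ewjzpekimzq": the first step gives "zzwqpmkjiee", and the second then gives "qpmkjiee".
(Check on "yhtgtaihmzguco": → "zyuttomihhggca" → "ttomihhggca" ✓)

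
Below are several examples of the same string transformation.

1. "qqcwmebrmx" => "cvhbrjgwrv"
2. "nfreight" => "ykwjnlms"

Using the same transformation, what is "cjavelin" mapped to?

The transformation: swap the first and last characters, then shift every letter 5 places forward in the alphabet (wrapping around).
Working it through for "cjavelin": intermediate "njavelic", final "sofajqnh".

sofajqnh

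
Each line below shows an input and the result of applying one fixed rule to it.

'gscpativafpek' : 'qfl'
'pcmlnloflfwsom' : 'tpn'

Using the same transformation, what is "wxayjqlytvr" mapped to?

Looking at the pairs, the operation is to shift every letter 1 place forward in the alphabet (wrapping around), then keep only the last 3 characters.
"wxayjqlytvr" → "xybzkrmzuws" → "uws".

uws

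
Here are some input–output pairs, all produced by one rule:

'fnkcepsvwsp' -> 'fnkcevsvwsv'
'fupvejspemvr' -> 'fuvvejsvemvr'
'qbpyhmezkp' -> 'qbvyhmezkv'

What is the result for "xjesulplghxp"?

The pattern: replace every "p" with "v".
So "xjesulplghxp" becomes "xjesulvlghxv".

xjesulvlghxv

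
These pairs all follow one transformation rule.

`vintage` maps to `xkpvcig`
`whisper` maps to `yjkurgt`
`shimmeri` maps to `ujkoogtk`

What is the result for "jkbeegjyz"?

In each case the input is transformed by: shift every letter 2 places forward in the alphabet (wrapping around).
"jkbeegjyz" → "lmdggilab".

lmdggilab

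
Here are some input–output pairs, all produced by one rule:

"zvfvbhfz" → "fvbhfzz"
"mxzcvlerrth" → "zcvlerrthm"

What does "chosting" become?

The pattern: move the first 2 characters to the end (rotate left by 2), then delete the last character.
Working it through for "chosting": intermediate "ostingch", final "ostingc".

ostingc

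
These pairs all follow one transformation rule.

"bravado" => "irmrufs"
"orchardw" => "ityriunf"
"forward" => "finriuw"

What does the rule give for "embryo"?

dsipfv

The transformation: shift every letter 9 places backward in the alphabet (wrapping around), then move the first character to the end.
On "embryo": the first step gives "vdsipf", and the second then gives "dsipfv".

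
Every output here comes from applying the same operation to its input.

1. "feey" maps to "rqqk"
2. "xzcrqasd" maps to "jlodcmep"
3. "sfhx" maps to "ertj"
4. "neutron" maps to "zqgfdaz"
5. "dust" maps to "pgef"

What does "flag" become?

The transformation: shift every letter 12 places forward in the alphabet (wrapping around).
For "flag" the result is "rxms".

rxms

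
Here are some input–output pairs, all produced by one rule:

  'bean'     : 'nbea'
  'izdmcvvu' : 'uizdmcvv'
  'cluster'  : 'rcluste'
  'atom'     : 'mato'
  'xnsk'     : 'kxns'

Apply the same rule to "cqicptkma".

What's happening: move the last character to the front.
"cqicptkma" → "acqicptkm".

acqicptkm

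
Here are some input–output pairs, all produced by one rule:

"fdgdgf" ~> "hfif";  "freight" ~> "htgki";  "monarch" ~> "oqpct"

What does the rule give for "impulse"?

The pattern: shift every letter 2 places forward in the alphabet (wrapping around), then delete the last 2 characters.
For "impulse", step one produces "korwnug"; step two turns that into "korwn".
(Check on "fdgdgf": → "hfifih" → "hfif" ✓)

korwn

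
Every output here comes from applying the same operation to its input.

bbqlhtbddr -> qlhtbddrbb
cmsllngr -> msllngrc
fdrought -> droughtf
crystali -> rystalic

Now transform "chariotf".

What's happening: swap the front and back halves of the string, then move the last 3 characters to the front (rotate right by 3).
Working it through for "chariotf": intermediate "iotfchar", final "hariotfc".

hariotfc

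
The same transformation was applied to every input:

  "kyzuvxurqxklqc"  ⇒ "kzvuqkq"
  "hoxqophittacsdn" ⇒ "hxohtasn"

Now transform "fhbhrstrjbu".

What's happening: keep every other character starting from the first (positions 1st, 3rd, 5th, ...).
For "fhbhrstrjbu" the result is "fbrtju".

fbrtju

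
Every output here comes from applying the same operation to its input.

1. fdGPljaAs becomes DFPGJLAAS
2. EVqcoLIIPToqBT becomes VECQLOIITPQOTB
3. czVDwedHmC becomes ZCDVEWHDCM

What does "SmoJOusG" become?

Looking at the pairs, the operation is to swap each adjacent pair of characters (1↔2, 3↔4, ...), then convert every letter to uppercase.
"SmoJOusG" → "mSJouOGs" → "MSJOUOGS".

MSJOUOGS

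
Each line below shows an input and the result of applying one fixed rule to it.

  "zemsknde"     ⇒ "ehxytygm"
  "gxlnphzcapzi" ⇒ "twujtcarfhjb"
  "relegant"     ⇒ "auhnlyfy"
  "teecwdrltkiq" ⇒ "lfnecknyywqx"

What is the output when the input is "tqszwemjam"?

Looking at the pairs, the operation is to swap the front and back halves of the string, then shift every letter 6 places backward in the alphabet (wrapping around).
Starting from "tqszwemjam": after the first operation, "emjamtqszw"; after the second, "ygdugnkmtq".

ygdugnkmtq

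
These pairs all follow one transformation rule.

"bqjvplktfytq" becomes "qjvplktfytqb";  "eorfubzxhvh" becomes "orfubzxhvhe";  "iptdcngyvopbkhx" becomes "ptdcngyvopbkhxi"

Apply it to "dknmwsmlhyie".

knmwsmlhyied

The rule is to move the first character to the end.
For "dknmwsmlhyie" the result is "knmwsmlhyied".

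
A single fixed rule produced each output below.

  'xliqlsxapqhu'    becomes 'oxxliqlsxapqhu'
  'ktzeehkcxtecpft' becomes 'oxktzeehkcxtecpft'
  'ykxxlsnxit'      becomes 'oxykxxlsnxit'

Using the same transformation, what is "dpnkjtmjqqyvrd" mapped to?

oxdpnkjtmjqqyvrd

The rule is to prepend "ox".
Applying that to "dpnkjtmjqqyvrd" gives "oxdpnkjtmjqqyvrd".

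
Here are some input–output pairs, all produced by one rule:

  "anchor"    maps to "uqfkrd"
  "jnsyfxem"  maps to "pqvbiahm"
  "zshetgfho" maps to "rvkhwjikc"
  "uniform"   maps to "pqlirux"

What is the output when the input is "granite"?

The pattern: shift every letter 3 places forward in the alphabet (wrapping around), then swap the first and last characters.
Applying both steps to "granite": "judqlwh", then "hudqlwj".

hudqlwj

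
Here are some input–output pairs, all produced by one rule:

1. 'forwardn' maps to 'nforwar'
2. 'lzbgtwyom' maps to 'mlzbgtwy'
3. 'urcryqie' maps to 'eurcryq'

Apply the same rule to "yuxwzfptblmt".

The rule is to move the last 2 characters to the front (rotate right by 2), then delete the first character.
For "yuxwzfptblmt", step one produces "mtyuxwzfptbl"; step two turns that into "tyuxwzfptbl".

tyuxwzfptbl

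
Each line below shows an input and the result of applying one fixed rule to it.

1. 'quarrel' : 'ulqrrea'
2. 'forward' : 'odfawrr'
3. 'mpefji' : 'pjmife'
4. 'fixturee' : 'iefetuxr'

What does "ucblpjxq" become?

The rule is to swap each adjacent pair of characters (1↔2, 3↔4, ...), then take characters alternately from the front and the back (1st, last, 2nd, 2nd-last, ...).
Starting from "ucblpjxq": after the first operation, "culbjpqx"; after the second, "cxuqlpbj".

cxuqlpbj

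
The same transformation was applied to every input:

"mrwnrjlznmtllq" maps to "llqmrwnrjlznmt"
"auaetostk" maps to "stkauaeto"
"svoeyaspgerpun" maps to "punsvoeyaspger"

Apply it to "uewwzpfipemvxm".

vxmuewwzpfipem

Each output is the input with this applied: move the last 3 characters to the front (rotate right by 3).
For "uewwzpfipemvxm" the result is "vxmuewwzpfipem".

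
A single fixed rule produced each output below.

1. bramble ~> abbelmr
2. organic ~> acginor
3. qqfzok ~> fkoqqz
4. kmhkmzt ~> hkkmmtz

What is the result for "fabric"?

abcfir

The transformation: sort the characters into alphabetical order.
Applying that to "fabric" gives "abcfir".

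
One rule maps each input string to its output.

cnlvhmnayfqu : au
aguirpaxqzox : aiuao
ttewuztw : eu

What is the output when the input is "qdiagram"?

In each case the input is transformed by: swap each adjacent pair of characters (1↔2, 3↔4, ...), then keep only the vowels.
For "qdiagram" the result is "aia".

aia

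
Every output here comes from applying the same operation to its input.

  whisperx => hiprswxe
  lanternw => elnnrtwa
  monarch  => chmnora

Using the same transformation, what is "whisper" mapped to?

hiprswe

The pattern: sort the characters into alphabetical order, then move the first character to the end.
"whisper" → "ehiprsw" → "hiprswe".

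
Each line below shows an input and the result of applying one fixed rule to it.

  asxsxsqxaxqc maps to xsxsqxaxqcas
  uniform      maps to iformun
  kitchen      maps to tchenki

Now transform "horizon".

rizonho

What's happening: move the first 2 characters to the end (rotate left by 2).
Doing the same to "horizon": "rizonho".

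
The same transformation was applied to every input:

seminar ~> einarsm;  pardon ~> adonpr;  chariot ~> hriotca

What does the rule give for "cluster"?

In each case the input is transformed by: move the first 2 characters to the end (rotate left by 2), then swap the first and last characters.
For "cluster" the result is "lstercu".
(Check on "chariot": → "ariotch" → "hriotca" ✓)

lstercu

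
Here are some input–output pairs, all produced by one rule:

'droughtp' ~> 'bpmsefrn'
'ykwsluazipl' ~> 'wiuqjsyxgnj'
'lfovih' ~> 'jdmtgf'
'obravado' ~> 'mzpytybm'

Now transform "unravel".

The rule is to shift every letter 2 places backward in the alphabet (wrapping around).
"unravel" → "slpytcj".

slpytcj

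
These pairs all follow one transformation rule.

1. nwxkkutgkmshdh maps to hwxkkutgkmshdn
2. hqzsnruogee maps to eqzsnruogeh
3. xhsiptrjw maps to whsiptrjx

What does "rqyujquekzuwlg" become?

gqyujquekzuwlr

Each output is the input with this applied: swap the first and last characters.
On "rqyujquekzuwlg" that produces "gqyujquekzuwlr".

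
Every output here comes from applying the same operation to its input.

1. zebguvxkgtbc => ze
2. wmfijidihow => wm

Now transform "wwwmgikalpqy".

ww

What's happening: keep only the first 2 characters.
Doing the same to "wwwmgikalpqy": "ww".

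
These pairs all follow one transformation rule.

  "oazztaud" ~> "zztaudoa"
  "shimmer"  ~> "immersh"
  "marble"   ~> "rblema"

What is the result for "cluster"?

ustercl

In each case the input is transformed by: move the first 2 characters to the end (rotate left by 2).
For "cluster" the result is "ustercl".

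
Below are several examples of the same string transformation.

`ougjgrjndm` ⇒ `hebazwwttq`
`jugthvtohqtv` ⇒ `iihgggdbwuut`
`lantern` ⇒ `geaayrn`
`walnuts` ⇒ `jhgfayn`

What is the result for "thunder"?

In each case the input is transformed by: sort the characters into reverse alphabetical order, then shift every letter 13 places forward in the alphabet (wrapping around) — i.e. ROT13.
"thunder" → "utrnhed" → "hgeaurq".

hgeaurq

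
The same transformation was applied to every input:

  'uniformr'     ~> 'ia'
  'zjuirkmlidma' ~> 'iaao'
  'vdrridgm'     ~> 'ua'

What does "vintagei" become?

ou

The transformation: shift every letter 12 places backward in the alphabet (wrapping around), then keep only the vowels.
"vintagei" → "jwbhousw" → "ou".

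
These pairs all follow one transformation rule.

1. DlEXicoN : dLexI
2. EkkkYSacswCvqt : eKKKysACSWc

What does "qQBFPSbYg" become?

Qqbfps

Looking at the pairs, the operation is to flip the case of every letter, then delete the last 3 characters.
Working it through for "qQBFPSbYg": intermediate "QqbfpsByG", final "Qqbfps".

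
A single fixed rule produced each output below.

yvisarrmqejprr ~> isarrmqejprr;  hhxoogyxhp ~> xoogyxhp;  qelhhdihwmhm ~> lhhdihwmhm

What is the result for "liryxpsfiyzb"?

ryxpsfiyzb

The transformation: delete the first 2 characters.
"liryxpsfiyzb" → "ryxpsfiyzb".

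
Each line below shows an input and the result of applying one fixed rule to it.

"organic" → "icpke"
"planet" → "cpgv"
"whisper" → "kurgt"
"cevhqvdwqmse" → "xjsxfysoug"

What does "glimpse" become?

What's happening: delete the first 2 characters, then shift every letter 2 places forward in the alphabet (wrapping around).
Applying that to "glimpse" gives "korug".

korug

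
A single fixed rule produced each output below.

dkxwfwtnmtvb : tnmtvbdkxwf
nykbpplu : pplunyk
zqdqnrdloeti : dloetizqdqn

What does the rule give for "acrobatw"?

Each output is the input with this applied: swap the front and back halves of the string, then delete the last character.
Starting from "acrobatw": after the first operation, "batwacro"; after the second, "batwacr".

batwacr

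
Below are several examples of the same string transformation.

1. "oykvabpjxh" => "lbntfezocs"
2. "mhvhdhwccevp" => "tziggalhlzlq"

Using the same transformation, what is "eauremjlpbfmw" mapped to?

aqjftpnqivyei

The pattern: shift every letter 4 places forward in the alphabet (wrapping around), then reverse the string.
For "eauremjlpbfmw", step one produces "ieyviqnptfjqa"; step two turns that into "aqjftpnqivyei".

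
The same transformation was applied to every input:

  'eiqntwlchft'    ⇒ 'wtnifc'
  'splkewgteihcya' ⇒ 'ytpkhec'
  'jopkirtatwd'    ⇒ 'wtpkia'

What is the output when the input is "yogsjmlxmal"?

ysmlja

The transformation: sort the characters into reverse alphabetical order, then keep every other character starting from the first (positions 1st, 3rd, 5th, ...).
Starting from "yogsjmlxmal": after the first operation, "yxsommlljga"; after the second, "ysmlja".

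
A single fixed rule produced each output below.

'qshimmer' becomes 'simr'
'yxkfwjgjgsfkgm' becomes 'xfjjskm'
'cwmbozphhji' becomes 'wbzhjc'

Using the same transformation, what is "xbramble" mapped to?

babe

Looking at the pairs, the operation is to move the first character to the end, then keep every other character starting from the first (positions 1st, 3rd, 5th, ...).
On "xbramble": the first step gives "bramblex", and the second then gives "babe".
(Check on "yxkfwjgjgsfkgm": → "xkfwjgjgsfkgmy" → "xfjjskm" ✓)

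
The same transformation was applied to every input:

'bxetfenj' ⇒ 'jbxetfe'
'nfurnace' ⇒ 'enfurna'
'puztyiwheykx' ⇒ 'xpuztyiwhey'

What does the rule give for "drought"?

tdroug

The pattern: move the last character to the front, then delete the last character.
For "drought", step one produces "tdrough"; step two turns that into "tdroug".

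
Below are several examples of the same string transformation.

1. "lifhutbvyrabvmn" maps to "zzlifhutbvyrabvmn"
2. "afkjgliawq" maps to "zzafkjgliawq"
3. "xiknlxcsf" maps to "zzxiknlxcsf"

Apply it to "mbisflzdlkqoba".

What's happening: prepend "zz".
On "mbisflzdlkqoba" that produces "zzmbisflzdlkqoba".

zzmbisflzdlkqoba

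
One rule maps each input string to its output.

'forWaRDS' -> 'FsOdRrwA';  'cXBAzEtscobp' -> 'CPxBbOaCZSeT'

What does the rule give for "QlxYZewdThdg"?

What's happening: take characters alternately from the front and the back (1st, last, 2nd, 2nd-last, ...), then flip the case of every letter.
So "QlxYZewdThdg" becomes "qGLDXHytzDEW".

qGLDXHytzDEW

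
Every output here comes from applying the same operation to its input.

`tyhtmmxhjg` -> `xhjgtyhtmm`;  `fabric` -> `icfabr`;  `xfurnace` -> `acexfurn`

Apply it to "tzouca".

The pattern: swap the front and back halves of the string, then move the first character to the end.
"tzouca" → "ucatzo" → "catzou".

catzou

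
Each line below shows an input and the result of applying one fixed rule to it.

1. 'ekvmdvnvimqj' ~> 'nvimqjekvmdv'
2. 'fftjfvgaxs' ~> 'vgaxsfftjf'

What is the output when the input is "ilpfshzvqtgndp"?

vqtgndpilpfshz

Rule — swap the front and back halves of the string.
Applying that to "ilpfshzvqtgndp" gives "vqtgndpilpfshz".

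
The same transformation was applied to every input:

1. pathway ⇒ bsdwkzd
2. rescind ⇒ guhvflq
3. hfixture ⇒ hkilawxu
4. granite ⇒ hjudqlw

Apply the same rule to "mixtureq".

The transformation: shift every letter 3 places forward in the alphabet (wrapping around), then move the last character to the front.
Applying both steps to "mixtureq": "plawxuht", then "tplawxuh".
(Check on "hfixture": → "kilawxuh" → "hkilawxu" ✓)

tplawxuh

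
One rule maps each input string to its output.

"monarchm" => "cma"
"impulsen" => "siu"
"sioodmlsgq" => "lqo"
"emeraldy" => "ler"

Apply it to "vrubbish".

ivb

The rule is to swap the front and back halves of the string, then keep one character in every 3, starting at position 2 (positions 2nd, 5th, 8th, ...).
For "vrubbish" the result is "ivb".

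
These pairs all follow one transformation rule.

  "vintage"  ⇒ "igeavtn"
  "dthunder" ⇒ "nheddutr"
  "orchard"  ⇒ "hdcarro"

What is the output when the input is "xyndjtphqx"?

The rule is to sort the characters into reverse alphabetical order, then move the first 3 characters to the end (rotate left by 3).
Applying both steps to "xyndjtphqx": "yxxtqpnjhd", then "tqpnjhdyxx".
(Check on "dthunder": → "utrnhedd" → "nheddutr" ✓)

tqpnjhdyxx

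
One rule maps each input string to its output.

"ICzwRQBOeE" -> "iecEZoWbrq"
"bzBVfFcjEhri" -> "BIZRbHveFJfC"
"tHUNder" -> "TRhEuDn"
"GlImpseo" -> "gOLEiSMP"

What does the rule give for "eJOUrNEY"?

The pattern: flip the case of every letter, then take characters alternately from the front and the back (1st, last, 2nd, 2nd-last, ...).
"eJOUrNEY" → "EyjeonuR".

EyjeonuR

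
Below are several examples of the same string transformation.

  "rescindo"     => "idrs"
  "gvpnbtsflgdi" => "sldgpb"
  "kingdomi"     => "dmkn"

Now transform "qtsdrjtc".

rtqs

Each output is the input with this applied: keep every other character starting from the first (positions 1st, 3rd, 5th, ...), then swap the front and back halves of the string.
Applying both steps to "qtsdrjtc": "qsrt", then "rtqs".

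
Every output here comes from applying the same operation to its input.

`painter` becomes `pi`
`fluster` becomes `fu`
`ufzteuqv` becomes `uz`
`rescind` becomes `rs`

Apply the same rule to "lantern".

The pattern: keep every other character starting from the first (positions 1st, 3rd, 5th, ...), then delete the last 2 characters.
Applying both steps to "lantern": "lnen", then "ln".
(Check on "rescind": → "rsid" → "rs" ✓)

ln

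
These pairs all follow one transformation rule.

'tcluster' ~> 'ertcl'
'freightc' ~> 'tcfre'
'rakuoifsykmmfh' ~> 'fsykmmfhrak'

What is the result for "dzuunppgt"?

The rule is to move the first 3 characters to the end (rotate left by 3), then delete the first 3 characters.
"dzuunppgt" → "unppgtdzu" → "pgtdzu".

pgtdzu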